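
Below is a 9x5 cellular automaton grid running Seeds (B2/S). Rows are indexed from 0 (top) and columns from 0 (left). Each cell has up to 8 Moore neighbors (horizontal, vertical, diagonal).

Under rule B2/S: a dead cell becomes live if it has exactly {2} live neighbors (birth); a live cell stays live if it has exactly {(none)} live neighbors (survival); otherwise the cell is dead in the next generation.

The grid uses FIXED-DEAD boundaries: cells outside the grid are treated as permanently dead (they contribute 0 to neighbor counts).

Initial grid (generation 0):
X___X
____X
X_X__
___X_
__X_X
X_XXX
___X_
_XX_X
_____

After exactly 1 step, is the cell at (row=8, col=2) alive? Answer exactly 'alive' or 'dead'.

Simulating step by step:
Generation 0 (given above): 16 live cells
Generation 1: 9 live cells
___X_
X____
_X__X
____X
_____
_____
X____
_____
_XXX_

Cell (8,2) at generation 1: 1 -> alive

Answer: alive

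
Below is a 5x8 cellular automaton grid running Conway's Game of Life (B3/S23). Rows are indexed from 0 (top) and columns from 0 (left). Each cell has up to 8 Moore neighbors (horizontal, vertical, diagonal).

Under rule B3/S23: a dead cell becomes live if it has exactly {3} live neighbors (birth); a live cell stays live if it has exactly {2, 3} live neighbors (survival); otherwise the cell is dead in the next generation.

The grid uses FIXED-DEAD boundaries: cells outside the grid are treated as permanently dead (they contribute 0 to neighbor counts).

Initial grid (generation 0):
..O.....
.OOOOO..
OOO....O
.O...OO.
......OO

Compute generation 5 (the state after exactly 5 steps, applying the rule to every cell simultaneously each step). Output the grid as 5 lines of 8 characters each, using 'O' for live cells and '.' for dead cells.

Answer: .O......
..OO....
.O......
.O...OO.
.....OO.

Derivation:
Simulating step by step:
Generation 0 (given above): 15 live cells
Generation 1: 13 live cells
.OO.O...
O...O...
O.......
OOO..O..
.....OOO
Generation 2: 11 live cells
.O.O....
O..O....
O.......
OO...O..
.O...OO.
Generation 3: 13 live cells
..O.....
OOO.....
O.......
OO...OO.
OO...OO.
Generation 4: 10 live cells
..O.....
O.O.....
..O.....
.....OO.
OO...OO.
Generation 5: 9 live cells
(generation 5 grid is the final answer)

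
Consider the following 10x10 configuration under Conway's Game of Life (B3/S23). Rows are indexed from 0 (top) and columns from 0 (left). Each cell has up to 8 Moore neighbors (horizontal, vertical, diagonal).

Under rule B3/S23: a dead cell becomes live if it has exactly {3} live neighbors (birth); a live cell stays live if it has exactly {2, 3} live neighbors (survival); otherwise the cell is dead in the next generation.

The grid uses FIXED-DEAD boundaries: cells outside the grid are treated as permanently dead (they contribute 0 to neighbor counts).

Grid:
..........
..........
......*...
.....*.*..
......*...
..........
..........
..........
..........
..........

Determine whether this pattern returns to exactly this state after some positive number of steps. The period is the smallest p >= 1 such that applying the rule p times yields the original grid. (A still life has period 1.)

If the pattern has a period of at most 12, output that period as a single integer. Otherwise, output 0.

Answer: 1

Derivation:
Simulating and comparing each generation to the original:
Gen 0 (original, given above): 4 live cells
Gen 1: 4 live cells, MATCHES original -> period = 1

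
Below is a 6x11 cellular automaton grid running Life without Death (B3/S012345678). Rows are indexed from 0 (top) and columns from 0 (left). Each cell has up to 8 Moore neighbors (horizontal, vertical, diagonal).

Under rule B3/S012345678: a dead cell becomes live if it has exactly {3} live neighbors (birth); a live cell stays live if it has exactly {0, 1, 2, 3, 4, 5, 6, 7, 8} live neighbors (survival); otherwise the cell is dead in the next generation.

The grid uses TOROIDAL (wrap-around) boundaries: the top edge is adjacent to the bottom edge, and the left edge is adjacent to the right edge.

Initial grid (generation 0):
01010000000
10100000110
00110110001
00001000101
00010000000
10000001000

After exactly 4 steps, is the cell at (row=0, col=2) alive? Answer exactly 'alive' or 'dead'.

Simulating step by step:
Generation 0 (given above): 17 live cells
Generation 1: 32 live cells
11110000101
10101000111
11111111101
00101100111
00010000000
10100001000
Generation 2: 41 live cells
11110001101
10101010111
11111111101
00101100111
01111000111
10100001001
Generation 3: 45 live cells
11110011101
10101010111
11111111101
00101100111
01111101111
10101001001
Generation 4: 46 live cells
11111011101
10101010111
11111111101
00101100111
01111101111
10101001001

Cell (0,2) at generation 4: 1 -> alive

Answer: alive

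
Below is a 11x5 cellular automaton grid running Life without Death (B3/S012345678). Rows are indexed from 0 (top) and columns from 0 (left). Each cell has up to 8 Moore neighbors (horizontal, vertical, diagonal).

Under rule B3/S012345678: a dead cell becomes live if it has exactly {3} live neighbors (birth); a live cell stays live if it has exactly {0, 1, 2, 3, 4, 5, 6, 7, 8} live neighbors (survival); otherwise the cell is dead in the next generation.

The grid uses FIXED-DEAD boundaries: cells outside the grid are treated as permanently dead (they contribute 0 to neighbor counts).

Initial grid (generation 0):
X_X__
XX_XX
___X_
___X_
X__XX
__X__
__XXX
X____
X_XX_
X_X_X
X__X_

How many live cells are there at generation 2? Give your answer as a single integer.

Simulating step by step:
Generation 0 (given above): 24 live cells
Generation 1: 31 live cells
X_XX_
XX_XX
___X_
__XX_
X_XXX
_XX__
_XXXX
X___X
X_XX_
X_X_X
XX_X_
Generation 2: 38 live cells
X_XXX
XX_XX
_X_X_
_XXX_
X_XXX
XXX__
XXXXX
X___X
X_XXX
X_X_X
XXXX_
Population at generation 2: 38

Answer: 38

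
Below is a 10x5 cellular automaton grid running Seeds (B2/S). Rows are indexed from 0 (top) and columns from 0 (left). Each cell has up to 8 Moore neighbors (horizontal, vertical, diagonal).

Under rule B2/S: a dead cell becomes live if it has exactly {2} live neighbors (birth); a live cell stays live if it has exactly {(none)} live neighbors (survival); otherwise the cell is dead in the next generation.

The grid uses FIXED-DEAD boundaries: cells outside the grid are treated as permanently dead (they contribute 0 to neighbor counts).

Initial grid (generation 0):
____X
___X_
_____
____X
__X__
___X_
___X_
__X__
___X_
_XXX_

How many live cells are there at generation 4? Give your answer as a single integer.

Simulating step by step:
Generation 0 (given above): 11 live cells
Generation 1: 11 live cells
___X_
____X
___XX
___X_
____X
____X
____X
____X
____X
____X
Generation 2: 5 live cells
____X
__X__
__X__
__X__
_____
_____
_____
_____
_____
___X_
Generation 3: 4 live cells
___X_
_X___
_____
_X_X_
_____
_____
_____
_____
_____
_____
Generation 4: 6 live cells
__X__
__X__
XX___
__X__
__X__
_____
_____
_____
_____
_____
Population at generation 4: 6

Answer: 6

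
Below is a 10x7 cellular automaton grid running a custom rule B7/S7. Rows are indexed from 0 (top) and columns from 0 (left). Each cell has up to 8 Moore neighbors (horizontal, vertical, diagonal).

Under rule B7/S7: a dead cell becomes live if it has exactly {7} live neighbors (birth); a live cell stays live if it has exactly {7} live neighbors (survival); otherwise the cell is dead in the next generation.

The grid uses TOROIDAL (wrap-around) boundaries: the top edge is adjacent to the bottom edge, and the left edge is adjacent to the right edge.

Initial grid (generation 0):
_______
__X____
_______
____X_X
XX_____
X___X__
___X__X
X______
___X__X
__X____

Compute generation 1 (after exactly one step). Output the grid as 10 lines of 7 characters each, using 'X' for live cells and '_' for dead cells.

Answer: _______
_______
_______
_______
_______
_______
_______
_______
_______
_______

Derivation:
Simulating step by step:
Generation 0 (given above): 13 live cells
Generation 1: 0 live cells
(generation 1 grid is the final answer)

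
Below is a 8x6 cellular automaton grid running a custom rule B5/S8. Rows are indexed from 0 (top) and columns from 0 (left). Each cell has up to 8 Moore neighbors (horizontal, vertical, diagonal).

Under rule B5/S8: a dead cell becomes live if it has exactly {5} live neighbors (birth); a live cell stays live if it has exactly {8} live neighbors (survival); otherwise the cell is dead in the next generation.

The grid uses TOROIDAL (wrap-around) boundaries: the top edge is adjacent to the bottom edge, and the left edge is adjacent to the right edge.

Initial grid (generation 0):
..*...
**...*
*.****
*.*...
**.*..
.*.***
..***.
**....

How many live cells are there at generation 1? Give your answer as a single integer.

Simulating step by step:
Generation 0 (given above): 23 live cells
Generation 1: 5 live cells
**....
......
......
...*.*
..*...
......
......
......
Population at generation 1: 5

Answer: 5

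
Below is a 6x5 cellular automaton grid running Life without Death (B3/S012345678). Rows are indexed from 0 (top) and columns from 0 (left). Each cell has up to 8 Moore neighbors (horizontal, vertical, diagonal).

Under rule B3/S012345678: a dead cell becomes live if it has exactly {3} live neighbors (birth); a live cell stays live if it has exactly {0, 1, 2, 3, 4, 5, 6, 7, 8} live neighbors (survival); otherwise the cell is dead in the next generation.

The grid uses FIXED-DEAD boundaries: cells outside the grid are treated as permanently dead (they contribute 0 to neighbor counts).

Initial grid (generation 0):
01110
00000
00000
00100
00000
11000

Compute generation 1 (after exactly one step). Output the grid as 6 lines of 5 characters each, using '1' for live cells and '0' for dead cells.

Simulating step by step:
Generation 0 (given above): 6 live cells
Generation 1: 8 live cells
(generation 1 grid is the final answer)

Answer: 01110
00100
00000
00100
01000
11000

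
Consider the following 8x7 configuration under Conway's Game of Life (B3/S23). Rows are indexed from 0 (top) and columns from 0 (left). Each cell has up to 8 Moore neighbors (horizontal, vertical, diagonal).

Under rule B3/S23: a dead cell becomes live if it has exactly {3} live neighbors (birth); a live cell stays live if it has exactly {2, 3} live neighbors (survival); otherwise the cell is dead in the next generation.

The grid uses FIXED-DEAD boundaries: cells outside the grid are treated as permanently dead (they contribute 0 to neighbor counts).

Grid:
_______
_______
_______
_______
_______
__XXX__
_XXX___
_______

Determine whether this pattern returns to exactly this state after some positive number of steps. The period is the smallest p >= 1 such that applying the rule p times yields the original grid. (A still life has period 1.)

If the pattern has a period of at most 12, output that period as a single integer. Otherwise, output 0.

Answer: 2

Derivation:
Simulating and comparing each generation to the original:
Gen 0 (original, given above): 6 live cells
Gen 1: 6 live cells, differs from original
Gen 2: 6 live cells, MATCHES original -> period = 2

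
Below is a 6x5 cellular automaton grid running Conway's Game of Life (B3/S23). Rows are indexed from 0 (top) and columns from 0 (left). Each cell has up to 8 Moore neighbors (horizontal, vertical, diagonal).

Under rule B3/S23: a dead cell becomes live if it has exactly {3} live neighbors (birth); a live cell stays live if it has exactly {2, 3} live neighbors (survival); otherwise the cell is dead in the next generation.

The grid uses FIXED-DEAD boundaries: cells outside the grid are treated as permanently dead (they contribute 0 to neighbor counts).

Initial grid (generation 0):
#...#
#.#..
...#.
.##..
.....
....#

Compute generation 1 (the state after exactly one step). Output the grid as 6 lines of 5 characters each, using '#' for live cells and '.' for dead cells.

Answer: .#...
.#.#.
...#.
..#..
.....
.....

Derivation:
Simulating step by step:
Generation 0 (given above): 8 live cells
Generation 1: 5 live cells
(generation 1 grid is the final answer)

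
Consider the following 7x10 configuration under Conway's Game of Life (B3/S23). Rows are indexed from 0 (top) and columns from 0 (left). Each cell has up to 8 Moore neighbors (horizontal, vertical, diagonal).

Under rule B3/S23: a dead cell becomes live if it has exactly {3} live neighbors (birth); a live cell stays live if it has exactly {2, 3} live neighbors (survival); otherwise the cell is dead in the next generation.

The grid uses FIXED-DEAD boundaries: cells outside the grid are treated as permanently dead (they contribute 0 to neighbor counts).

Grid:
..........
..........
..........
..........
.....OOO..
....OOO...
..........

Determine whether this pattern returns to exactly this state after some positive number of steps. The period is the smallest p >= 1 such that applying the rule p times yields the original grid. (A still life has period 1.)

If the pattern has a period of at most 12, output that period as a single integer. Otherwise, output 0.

Answer: 2

Derivation:
Simulating and comparing each generation to the original:
Gen 0 (original, given above): 6 live cells
Gen 1: 6 live cells, differs from original
Gen 2: 6 live cells, MATCHES original -> period = 2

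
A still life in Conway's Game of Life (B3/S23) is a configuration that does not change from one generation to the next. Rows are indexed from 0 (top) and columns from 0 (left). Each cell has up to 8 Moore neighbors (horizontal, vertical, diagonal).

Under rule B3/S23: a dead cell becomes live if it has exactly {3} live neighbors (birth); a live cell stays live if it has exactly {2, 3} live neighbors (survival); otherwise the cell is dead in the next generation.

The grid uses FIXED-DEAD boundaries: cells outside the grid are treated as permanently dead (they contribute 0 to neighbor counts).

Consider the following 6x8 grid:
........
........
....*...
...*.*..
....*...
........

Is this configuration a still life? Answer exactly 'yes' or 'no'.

Answer: yes

Derivation:
Compute generation 1 and compare to generation 0 (given above):
Generation 1:
........
........
....*...
...*.*..
....*...
........
The grids are IDENTICAL -> still life.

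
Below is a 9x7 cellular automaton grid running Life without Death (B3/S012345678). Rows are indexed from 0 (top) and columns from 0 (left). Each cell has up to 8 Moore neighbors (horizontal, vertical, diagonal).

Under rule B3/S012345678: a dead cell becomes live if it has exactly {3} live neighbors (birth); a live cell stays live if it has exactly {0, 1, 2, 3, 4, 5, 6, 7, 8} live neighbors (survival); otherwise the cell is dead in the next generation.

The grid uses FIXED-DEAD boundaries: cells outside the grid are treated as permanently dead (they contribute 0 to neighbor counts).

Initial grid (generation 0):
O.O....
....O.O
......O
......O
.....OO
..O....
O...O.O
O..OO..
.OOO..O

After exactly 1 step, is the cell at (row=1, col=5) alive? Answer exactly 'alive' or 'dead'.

Answer: alive

Derivation:
Simulating step by step:
Generation 0 (given above): 19 live cells
Generation 1: 24 live cells
O.O....
....OOO
......O
......O
.....OO
..O...O
OO..OOO
O..OO..
.OOOO.O

Cell (1,5) at generation 1: 1 -> alive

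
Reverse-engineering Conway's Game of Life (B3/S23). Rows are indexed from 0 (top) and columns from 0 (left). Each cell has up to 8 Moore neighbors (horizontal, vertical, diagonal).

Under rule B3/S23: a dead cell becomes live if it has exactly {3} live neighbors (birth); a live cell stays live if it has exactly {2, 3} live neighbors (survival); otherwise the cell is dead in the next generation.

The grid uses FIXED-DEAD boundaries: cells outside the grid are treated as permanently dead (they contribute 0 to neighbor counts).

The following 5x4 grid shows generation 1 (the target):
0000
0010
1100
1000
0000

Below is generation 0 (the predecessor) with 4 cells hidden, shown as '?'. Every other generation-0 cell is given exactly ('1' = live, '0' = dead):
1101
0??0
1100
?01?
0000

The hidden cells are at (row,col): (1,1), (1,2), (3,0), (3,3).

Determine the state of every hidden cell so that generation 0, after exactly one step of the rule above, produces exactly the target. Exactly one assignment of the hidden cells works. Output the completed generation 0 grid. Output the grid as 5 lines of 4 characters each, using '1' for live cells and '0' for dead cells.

Hidden generation-0 cells (in order): (1,1), (1,2), (3,0), (3,3).
A hidden cell only influences target cells in its own 3x3 neighborhood. Try each of the 2^4 = 16 assignments, step the completed generation 0 forward once under B3/S23, and compare with the target:
  (1,1)=0 (1,2)=0 (3,0)=0 (3,3)=0 -> step gives (2,0)='0' but target has '1' -> reject
  (1,1)=0 (1,2)=0 (3,0)=0 (3,3)=1 -> step gives (2,0)='0' but target has '1' -> reject
  (1,1)=0 (1,2)=0 (3,0)=1 (3,3)=0 -> step reproduces the target at every cell -> ACCEPT
  (1,1)=0 (1,2)=0 (3,0)=1 (3,3)=1 -> step gives (2,2)='1' but target has '0' -> reject
  (1,1)=0 (1,2)=1 (3,0)=0 (3,3)=0 -> step gives (0,1)='1' but target has '0' -> reject
  (1,1)=0 (1,2)=1 (3,0)=0 (3,3)=1 -> step gives (0,1)='1' but target has '0' -> reject
  (1,1)=0 (1,2)=1 (3,0)=1 (3,3)=0 -> step gives (0,1)='1' but target has '0' -> reject
  (1,1)=0 (1,2)=1 (3,0)=1 (3,3)=1 -> step gives (0,1)='1' but target has '0' -> reject
  (1,1)=1 (1,2)=0 (3,0)=0 (3,3)=0 -> step gives (0,0)='1' but target has '0' -> reject
  (1,1)=1 (1,2)=0 (3,0)=0 (3,3)=1 -> step gives (0,0)='1' but target has '0' -> reject
  (1,1)=1 (1,2)=0 (3,0)=1 (3,3)=0 -> step gives (0,0)='1' but target has '0' -> reject
  (1,1)=1 (1,2)=0 (3,0)=1 (3,3)=1 -> step gives (0,0)='1' but target has '0' -> reject
  (1,1)=1 (1,2)=1 (3,0)=0 (3,3)=0 -> step gives (0,0)='1' but target has '0' -> reject
  (1,1)=1 (1,2)=1 (3,0)=0 (3,3)=1 -> step gives (0,0)='1' but target has '0' -> reject
  (1,1)=1 (1,2)=1 (3,0)=1 (3,3)=0 -> step gives (0,0)='1' but target has '0' -> reject
  (1,1)=1 (1,2)=1 (3,0)=1 (3,3)=1 -> step gives (0,0)='1' but target has '0' -> reject
Unique solution: (1,1)=dead, (1,2)=dead, (3,0)=live, (3,3)=dead.
Check: live-neighbor counts of every cell in the completed generation 0:
1120
4431
2321
2411
1211
Applying B3/S23 to generation 0 with these counts gives:
0000
0010
1100
1000
0000
which matches the target exactly.

Answer: 1101
0000
1100
1010
0000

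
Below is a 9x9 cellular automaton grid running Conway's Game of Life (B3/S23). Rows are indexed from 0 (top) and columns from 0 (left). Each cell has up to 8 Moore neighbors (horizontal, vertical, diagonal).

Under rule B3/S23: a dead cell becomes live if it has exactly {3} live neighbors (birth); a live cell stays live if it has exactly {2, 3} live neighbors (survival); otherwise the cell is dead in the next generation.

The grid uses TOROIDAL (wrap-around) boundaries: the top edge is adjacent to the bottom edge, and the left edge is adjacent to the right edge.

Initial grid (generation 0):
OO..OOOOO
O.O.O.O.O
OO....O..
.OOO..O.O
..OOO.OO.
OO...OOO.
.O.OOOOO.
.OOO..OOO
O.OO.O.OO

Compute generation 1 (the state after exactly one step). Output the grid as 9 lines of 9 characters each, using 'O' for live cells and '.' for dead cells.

Simulating step by step:
Generation 0 (given above): 48 live cells
Generation 1: 11 live cells
(generation 1 grid is the final answer)

Answer: .........
..OOO....
......O..
....O.O.O
....O....
OO.......
...O.....
.........
.........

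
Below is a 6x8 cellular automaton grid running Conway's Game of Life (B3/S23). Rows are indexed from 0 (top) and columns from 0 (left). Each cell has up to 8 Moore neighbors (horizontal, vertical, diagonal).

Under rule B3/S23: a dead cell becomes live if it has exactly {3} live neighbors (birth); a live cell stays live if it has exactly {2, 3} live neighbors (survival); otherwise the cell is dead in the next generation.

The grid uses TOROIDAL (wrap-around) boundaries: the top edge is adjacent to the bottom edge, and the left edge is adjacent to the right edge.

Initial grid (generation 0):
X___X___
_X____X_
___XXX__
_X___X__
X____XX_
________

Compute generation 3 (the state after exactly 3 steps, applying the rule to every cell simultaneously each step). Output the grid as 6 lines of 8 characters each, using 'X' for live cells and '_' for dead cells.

Simulating step by step:
Generation 0 (given above): 12 live cells
Generation 1: 9 live cells
________
___X____
__X_XXX_
________
_____XX_
_____X_X
Generation 2: 10 live cells
________
___XXX__
___XXX__
____X___
_____XX_
_____X__
Generation 3: 10 live cells
(generation 3 grid is the final answer)

Answer: _____X__
___X_X__
________
___X__X_
____XXX_
_____XX_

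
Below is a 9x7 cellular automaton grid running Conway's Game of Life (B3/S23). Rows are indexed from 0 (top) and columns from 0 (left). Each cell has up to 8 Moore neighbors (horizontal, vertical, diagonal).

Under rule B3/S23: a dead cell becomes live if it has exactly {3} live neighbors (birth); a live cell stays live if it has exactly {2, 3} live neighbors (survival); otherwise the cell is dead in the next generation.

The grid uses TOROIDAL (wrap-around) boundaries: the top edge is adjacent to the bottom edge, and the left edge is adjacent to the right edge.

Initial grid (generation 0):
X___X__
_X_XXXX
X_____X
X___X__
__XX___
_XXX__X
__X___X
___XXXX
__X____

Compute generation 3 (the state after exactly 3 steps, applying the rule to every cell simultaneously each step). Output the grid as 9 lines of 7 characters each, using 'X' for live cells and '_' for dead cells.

Answer: ___XX__
XX__XX_
X__X___
XX_XX__
_XXX_X_
_X_X_X_
_X__X_X
X_X_X__
XX__X__

Derivation:
Simulating step by step:
Generation 0 (given above): 24 live cells
Generation 1: 26 live cells
XXX_X_X
_X_XX__
_X_X___
XX_X__X
X___X__
XX_____
_X____X
__XXXXX
______X
Generation 2: 23 live cells
_XX_X_X
____XX_
_X_X___
_X_XX_X
__X____
_X____X
_X_XX_X
__XXX_X
_______
Generation 3: 28 live cells
(generation 3 grid is the final answer)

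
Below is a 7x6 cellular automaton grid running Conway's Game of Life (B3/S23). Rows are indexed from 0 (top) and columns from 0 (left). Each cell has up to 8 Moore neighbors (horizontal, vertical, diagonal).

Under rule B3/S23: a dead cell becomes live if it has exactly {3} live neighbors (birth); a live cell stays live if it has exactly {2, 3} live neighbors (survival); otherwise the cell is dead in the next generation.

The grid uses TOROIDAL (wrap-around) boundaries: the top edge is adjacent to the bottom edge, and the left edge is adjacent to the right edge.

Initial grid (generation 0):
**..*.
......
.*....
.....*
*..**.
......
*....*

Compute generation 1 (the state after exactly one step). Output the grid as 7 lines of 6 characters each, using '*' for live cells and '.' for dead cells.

Answer: **....
**....
......
*...**
....**
*...*.
**...*

Derivation:
Simulating step by step:
Generation 0 (given above): 10 live cells
Generation 1: 14 live cells
(generation 1 grid is the final answer)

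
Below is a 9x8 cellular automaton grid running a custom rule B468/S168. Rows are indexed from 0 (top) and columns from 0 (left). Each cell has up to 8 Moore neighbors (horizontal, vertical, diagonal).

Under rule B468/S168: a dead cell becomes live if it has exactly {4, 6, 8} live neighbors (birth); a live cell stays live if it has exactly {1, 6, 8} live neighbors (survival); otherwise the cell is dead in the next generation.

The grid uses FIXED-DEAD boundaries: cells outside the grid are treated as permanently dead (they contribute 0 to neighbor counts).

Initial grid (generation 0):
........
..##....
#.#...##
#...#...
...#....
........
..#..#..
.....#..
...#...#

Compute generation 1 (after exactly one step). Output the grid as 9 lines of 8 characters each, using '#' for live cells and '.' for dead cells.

Answer: ........
........
##.#..##
#...#...
...#....
........
.....#..
.....#..
........

Derivation:
Simulating step by step:
Generation 0 (given above): 14 live cells
Generation 1: 10 live cells
(generation 1 grid is the final answer)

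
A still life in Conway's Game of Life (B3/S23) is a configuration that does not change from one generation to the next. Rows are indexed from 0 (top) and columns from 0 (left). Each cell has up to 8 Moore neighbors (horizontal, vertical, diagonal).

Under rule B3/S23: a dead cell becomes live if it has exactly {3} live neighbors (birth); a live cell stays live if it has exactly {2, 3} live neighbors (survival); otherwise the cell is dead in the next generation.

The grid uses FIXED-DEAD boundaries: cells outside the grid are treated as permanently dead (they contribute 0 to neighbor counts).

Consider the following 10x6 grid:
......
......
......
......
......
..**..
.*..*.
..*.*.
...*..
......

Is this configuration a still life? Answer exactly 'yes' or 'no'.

Compute generation 1 and compare to generation 0 (given above):
Generation 1:
......
......
......
......
......
..**..
.*..*.
..*.*.
...*..
......
The grids are IDENTICAL -> still life.

Answer: yes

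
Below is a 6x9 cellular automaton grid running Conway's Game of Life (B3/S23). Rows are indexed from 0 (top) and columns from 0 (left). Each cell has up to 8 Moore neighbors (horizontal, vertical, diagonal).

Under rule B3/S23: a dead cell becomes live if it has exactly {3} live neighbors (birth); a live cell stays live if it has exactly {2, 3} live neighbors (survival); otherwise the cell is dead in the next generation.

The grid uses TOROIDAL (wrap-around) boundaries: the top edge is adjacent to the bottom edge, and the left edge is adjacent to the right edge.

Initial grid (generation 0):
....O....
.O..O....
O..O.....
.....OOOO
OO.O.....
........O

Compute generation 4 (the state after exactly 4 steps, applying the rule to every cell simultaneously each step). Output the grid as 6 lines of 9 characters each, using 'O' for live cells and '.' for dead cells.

Simulating step by step:
Generation 0 (given above): 13 live cells
Generation 1: 17 live cells
.........
...OO....
O...OOOOO
.OO.O.OOO
O.....O..
O........
Generation 2: 14 live cells
.........
...OO.OOO
OOO......
.O.OO....
O....OO..
.........
Generation 3: 17 live cells
.......O.
OOOO...OO
OO...O.OO
...OOO...
....OO...
.........
Generation 4: 12 live cells
(generation 4 grid is the final answer)

Answer: OOO....O.
..O......
.....O.O.
O..O....O
...O.O...
.........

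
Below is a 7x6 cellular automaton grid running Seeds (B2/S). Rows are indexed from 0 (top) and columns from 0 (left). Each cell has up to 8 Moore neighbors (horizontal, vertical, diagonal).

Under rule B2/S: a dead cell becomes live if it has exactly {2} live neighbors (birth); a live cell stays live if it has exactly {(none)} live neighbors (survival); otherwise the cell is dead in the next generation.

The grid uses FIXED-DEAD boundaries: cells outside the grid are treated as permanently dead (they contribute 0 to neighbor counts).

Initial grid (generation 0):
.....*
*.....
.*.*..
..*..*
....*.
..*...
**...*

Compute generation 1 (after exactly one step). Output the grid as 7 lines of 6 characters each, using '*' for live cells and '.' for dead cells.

Simulating step by step:
Generation 0 (given above): 11 live cells
Generation 1: 14 live cells
(generation 1 grid is the final answer)

Answer: ......
.**.*.
*...*.
.*....
.**..*
*..***
..*...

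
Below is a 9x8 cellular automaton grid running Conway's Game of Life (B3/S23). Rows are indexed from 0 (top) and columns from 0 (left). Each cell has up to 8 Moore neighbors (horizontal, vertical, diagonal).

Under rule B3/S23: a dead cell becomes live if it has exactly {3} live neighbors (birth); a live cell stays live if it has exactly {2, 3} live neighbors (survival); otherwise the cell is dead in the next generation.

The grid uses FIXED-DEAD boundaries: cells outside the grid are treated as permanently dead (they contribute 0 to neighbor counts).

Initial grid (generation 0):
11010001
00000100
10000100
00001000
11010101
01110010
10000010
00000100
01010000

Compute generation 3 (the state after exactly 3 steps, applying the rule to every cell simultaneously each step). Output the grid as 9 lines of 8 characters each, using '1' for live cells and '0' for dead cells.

Simulating step by step:
Generation 0 (given above): 22 live cells
Generation 1: 25 live cells
00000000
11001010
00001100
11001110
11010110
00011111
01100110
00000000
00000000
Generation 2: 15 live cells
00000000
00001000
00010000
11110000
11010000
10010001
00110001
00000000
00000000
Generation 3: 13 live cells
(generation 3 grid is the final answer)

Answer: 00000000
00000000
01011000
10011000
00011000
10011000
00110000
00000000
00000000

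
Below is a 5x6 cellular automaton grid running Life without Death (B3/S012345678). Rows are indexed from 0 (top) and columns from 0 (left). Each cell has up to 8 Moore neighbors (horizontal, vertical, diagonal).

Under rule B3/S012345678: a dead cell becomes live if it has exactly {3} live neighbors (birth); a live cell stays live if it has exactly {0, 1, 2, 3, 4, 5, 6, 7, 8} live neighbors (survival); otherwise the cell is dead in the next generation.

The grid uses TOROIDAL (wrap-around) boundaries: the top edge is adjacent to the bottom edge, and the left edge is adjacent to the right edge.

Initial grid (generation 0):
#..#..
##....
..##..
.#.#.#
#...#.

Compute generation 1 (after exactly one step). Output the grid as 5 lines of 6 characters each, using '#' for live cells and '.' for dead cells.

Answer: #..#..
##.#..
..###.
##.#.#
#####.

Derivation:
Simulating step by step:
Generation 0 (given above): 11 live cells
Generation 1: 17 live cells
(generation 1 grid is the final answer)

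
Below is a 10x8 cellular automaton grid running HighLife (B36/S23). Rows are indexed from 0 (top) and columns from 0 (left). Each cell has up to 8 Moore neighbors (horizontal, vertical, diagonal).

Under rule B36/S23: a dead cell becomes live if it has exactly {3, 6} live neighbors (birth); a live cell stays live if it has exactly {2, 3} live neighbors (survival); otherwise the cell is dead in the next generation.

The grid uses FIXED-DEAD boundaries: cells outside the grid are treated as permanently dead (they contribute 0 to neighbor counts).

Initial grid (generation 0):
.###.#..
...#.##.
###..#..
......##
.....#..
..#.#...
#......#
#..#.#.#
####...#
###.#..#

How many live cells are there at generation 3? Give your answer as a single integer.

Answer: 29

Derivation:
Simulating step by step:
Generation 0 (given above): 32 live cells
Generation 1: 29 live cells
..##.##.
#.##.##.
.##.##.#
.#...##.
.....##.
........
.#.##.#.
#..##..#
.......#
#.......
Generation 2: 27 live cells
.###.##.
....#..#
#.....##
.##....#
.....##.
....#.#.
..####..
..######
........
........
Generation 3: 29 live cells
..#####.
.####..#
.#....##
.#...#.#
.....###
.....##.
..#....#
..#...#.
...####.
........
Population at generation 3: 29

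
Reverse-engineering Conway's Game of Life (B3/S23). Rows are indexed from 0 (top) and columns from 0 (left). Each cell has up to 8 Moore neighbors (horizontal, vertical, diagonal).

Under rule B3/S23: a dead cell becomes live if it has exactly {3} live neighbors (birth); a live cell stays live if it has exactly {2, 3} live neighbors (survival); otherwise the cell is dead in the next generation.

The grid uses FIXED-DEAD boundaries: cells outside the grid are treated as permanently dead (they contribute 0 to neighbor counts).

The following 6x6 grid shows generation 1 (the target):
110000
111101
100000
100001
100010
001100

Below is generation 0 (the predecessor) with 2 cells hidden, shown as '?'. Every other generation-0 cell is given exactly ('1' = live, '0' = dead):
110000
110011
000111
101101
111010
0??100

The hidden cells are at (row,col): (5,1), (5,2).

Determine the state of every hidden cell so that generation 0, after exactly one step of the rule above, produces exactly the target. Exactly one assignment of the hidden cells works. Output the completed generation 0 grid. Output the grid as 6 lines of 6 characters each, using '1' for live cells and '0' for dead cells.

Hidden generation-0 cells (in order): (5,1), (5,2).
A hidden cell only influences target cells in its own 3x3 neighborhood. Try each of the 2^2 = 4 assignments, step the completed generation 0 forward once under B3/S23, and compare with the target:
  (5,1)=0 (5,2)=0 -> step gives (5,1)='1' but target has '0' -> reject
  (5,1)=0 (5,2)=1 -> step reproduces the target at every cell -> ACCEPT
  (5,1)=1 (5,2)=0 -> step gives (5,0)='1' but target has '0' -> reject
  (5,1)=1 (5,2)=1 -> step gives (5,0)='1' but target has '0' -> reject
Unique solution: (5,1)=dead, (5,2)=live.
Check: live-neighbor counts of every cell in the completed generation 0:
332122
333343
344464
254563
255632
243321
Applying B3/S23 to generation 0 with these counts gives:
110000
111101
100000
100001
100010
001100
which matches the target exactly.

Answer: 110000
110011
000111
101101
111010
001100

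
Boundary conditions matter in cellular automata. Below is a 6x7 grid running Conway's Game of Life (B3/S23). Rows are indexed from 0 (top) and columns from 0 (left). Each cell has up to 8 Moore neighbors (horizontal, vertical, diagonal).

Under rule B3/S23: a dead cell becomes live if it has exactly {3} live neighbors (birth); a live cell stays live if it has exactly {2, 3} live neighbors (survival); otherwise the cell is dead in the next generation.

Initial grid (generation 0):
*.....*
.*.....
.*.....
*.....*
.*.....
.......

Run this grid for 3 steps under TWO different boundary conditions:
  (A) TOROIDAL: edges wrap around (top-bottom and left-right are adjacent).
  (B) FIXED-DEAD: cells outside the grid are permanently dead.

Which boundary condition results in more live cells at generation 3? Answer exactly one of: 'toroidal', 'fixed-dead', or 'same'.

Under TOROIDAL boundary, generation 3:
..*....
.......
..*....
..*...*
.......
.......
Population = 4

Under FIXED-DEAD boundary, generation 3:
.......
.*.....
..*....
.*.....
.......
.......
Population = 3

Comparison: toroidal=4, fixed-dead=3 -> toroidal

Answer: toroidal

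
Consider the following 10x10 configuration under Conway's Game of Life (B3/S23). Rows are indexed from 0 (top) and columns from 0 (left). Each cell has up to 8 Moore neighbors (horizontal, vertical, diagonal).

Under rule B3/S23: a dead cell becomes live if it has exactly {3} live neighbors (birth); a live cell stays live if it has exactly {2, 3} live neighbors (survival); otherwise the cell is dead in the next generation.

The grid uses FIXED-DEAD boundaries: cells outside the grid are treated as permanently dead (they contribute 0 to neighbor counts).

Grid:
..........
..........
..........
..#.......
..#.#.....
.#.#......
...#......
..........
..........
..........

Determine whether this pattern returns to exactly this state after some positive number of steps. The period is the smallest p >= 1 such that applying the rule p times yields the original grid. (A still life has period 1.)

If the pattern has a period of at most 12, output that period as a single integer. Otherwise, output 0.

Answer: 2

Derivation:
Simulating and comparing each generation to the original:
Gen 0 (original, given above): 6 live cells
Gen 1: 6 live cells, differs from original
Gen 2: 6 live cells, MATCHES original -> period = 2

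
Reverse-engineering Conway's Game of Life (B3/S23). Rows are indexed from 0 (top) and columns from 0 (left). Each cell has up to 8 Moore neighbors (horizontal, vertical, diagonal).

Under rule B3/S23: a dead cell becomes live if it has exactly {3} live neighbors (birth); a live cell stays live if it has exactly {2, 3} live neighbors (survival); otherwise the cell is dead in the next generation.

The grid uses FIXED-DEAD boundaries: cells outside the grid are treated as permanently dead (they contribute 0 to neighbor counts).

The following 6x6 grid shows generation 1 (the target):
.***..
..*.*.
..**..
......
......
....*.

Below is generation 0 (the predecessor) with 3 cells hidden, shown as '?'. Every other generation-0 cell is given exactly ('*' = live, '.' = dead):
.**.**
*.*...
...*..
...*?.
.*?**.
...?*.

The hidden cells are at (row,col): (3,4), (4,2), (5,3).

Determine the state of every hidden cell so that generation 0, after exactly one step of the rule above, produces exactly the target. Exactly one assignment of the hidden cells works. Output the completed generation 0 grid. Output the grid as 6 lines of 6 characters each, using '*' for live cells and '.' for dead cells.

Hidden generation-0 cells (in order): (3,4), (4,2), (5,3).
A hidden cell only influences target cells in its own 3x3 neighborhood. Try each of the 2^3 = 8 assignments, step the completed generation 0 forward once under B3/S23, and compare with the target:
  (3,4)=. (4,2)=. (5,3)=. -> step gives (3,3)='*' but target has '.' -> reject
  (3,4)=. (4,2)=. (5,3)=* -> step gives (3,3)='*' but target has '.' -> reject
  (3,4)=. (4,2)=* (5,3)=. -> step gives (4,2)='*' but target has '.' -> reject
  (3,4)=. (4,2)=* (5,3)=* -> step reproduces the target at every cell -> ACCEPT
  (3,4)=* (4,2)=. (5,3)=. -> step gives (2,4)='*' but target has '.' -> reject
  (3,4)=* (4,2)=. (5,3)=* -> step gives (2,4)='*' but target has '.' -> reject
  (3,4)=* (4,2)=* (5,3)=. -> step gives (2,4)='*' but target has '.' -> reject
  (3,4)=* (4,2)=* (5,3)=* -> step gives (2,4)='*' but target has '.' -> reject
Unique solution: (3,4)=dead, (4,2)=live, (5,3)=live.
Check: live-neighbor counts of every cell in the completed generation 0:
232311
143432
123220
125441
114542
124432
Applying B3/S23 to generation 0 with these counts gives:
.***..
..*.*.
..**..
......
......
....*.
which matches the target exactly.

Answer: .**.**
*.*...
...*..
...*..
.****.
...**.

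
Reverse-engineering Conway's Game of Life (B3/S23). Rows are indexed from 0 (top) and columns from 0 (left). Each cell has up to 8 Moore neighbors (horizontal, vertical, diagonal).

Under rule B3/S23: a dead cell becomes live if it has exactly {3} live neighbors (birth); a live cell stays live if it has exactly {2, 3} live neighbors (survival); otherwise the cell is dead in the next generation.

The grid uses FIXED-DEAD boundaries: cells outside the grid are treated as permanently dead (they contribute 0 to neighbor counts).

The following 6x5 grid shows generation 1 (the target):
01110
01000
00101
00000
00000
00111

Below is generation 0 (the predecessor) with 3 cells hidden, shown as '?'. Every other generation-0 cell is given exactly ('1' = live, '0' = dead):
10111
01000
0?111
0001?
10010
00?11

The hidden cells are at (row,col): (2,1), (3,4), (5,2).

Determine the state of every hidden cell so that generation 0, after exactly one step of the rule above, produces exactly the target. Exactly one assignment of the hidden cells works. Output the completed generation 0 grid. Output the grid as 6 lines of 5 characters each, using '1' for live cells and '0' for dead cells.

Answer: 10111
01000
00111
00011
10010
00111

Derivation:
Hidden generation-0 cells (in order): (2,1), (3,4), (5,2).
A hidden cell only influences target cells in its own 3x3 neighborhood. Try each of the 2^3 = 8 assignments, step the completed generation 0 forward once under B3/S23, and compare with the target:
  (2,1)=0 (3,4)=0 (5,2)=0 -> step gives (2,3)='1' but target has '0' -> reject
  (2,1)=0 (3,4)=0 (5,2)=1 -> step gives (2,3)='1' but target has '0' -> reject
  (2,1)=0 (3,4)=1 (5,2)=0 -> step gives (4,2)='1' but target has '0' -> reject
  (2,1)=0 (3,4)=1 (5,2)=1 -> step reproduces the target at every cell -> ACCEPT
  (2,1)=1 (3,4)=0 (5,2)=0 -> step gives (1,0)='1' but target has '0' -> reject
  (2,1)=1 (3,4)=0 (5,2)=1 -> step gives (1,0)='1' but target has '0' -> reject
  (2,1)=1 (3,4)=1 (5,2)=0 -> step gives (1,0)='1' but target has '0' -> reject
  (2,1)=1 (3,4)=1 (5,2)=1 -> step gives (1,0)='1' but target has '0' -> reject
Unique solution: (2,1)=dead, (3,4)=live, (5,2)=live.
Check: live-neighbor counts of every cell in the completed generation 0:
13221
23564
12343
12454
02455
12232
Applying B3/S23 to generation 0 with these counts gives:
01110
01000
00101
00000
00000
00111
which matches the target exactly.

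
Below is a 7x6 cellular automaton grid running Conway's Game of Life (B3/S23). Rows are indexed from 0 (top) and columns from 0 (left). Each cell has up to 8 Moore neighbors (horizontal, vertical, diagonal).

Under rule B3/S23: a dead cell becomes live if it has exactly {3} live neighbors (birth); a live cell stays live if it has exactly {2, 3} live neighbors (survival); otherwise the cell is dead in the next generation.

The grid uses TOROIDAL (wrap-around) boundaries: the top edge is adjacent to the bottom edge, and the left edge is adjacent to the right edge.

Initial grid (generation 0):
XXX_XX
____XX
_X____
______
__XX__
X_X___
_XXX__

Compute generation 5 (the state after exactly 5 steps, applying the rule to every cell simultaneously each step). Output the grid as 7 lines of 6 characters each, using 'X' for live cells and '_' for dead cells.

Simulating step by step:
Generation 0 (given above): 15 live cells
Generation 1: 8 live cells
______
__XXX_
______
__X___
_XXX__
______
____X_
Generation 2: 11 live cells
____X_
___X__
__X___
_XXX__
_XXX__
__XX__
______
Generation 3: 6 live cells
______
___X__
_X____
______
____X_
_X_X__
___X__
Generation 4: 4 live cells
______
______
______
______
______
__XXX_
__X___
Generation 5: 4 live cells
(generation 5 grid is the final answer)

Answer: ______
______
______
______
___X__
__XX__
__X___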